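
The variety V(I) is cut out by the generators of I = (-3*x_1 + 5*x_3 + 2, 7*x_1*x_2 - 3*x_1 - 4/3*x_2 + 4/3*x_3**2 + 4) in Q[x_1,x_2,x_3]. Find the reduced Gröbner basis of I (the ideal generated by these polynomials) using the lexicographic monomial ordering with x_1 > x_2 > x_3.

G = {x_1 - 5/3*x_3 - 2/3, x_2*x_3 + 2/7*x_2 + 4/35*x_3**2 - 3/7*x_3 + 6/35}

f_1 = -3*x_1 + 5*x_3 + 2, LT = x_1.
f_2 = 7*x_1*x_2 - 3*x_1 - 4/3*x_2 + 4/3*x_3**2 + 4, LT = x_1*x_2.

S(f_1,f_2): lcm = x_1*x_2. S = 3/7*x_1 - 5/3*x_2*x_3 - 10/21*x_2 - 4/21*x_3**2 - 4/7.
  leading term x_1: subtract (-1/7)·f_1 from 3/7*x_1 - 5/3*x_2*x_3 - 10/21*x_2 - 4/21*x_3**2 - 4/7 → -5/3*x_2*x_3 - 10/21*x_2 - 4/21*x_3**2 + 5/7*x_3 - 2/7
  leading term x_2*x_3: no divisor's leading term divides it; move -5/3*x_2*x_3 to the remainder.
  leading term x_2: no divisor's leading term divides it; move -10/21*x_2 to the remainder.
  leading term x_3**2: no divisor's leading term divides it; move -4/21*x_3**2 to the remainder.
  leading term x_3: no divisor's leading term divides it; move 5/7*x_3 to the remainder.
  leading term 1: no divisor's leading term divides it; move -2/7 to the remainder.
  remainder -5/3*x_2*x_3 - 10/21*x_2 - 4/21*x_3**2 + 5/7*x_3 - 2/7 ≠ 0; add g_3 = -5/3*x_2*x_3 - 10/21*x_2 - 4/21*x_3**2 + 5/7*x_3 - 2/7 to the basis.

The other S-polynomials (S(f_1,g_3), S(f_2,g_3)) all reduce to 0 modulo the current basis, so we have a Gröbner basis.
Inter-reduce: drop elements whose leading term is divisible by another's, tail-reduce, and make monic.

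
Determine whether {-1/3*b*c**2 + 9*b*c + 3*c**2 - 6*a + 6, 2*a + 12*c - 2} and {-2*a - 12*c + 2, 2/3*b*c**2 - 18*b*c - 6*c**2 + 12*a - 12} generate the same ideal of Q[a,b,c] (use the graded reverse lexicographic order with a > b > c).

Yes, the ideals are equal.

Two ideals are equal iff their reduced Gröbner bases coincide (the reduced basis is unique for a fixed ordering).
Buchberger on the first generating set:
f_1 = -1/3*b*c**2 + 9*b*c + 3*c**2 - 6*a + 6, LT = b*c**2.
f_2 = 2*a + 12*c - 2, LT = a.

The S-polynomials (S(f_1,f_2)) all reduce to 0 modulo the current basis, so we have a Gröbner basis.
Inter-reduce: drop elements whose leading term is divisible by another's, tail-reduce, and make monic.
Reduced Gröbner basis: {b*c**2 - 27*b*c - 9*c**2 - 108*c, a + 6*c - 1}.

Buchberger on the second generating set:
h_1 = -2*a - 12*c + 2, LT = a.
h_2 = 2/3*b*c**2 - 18*b*c - 6*c**2 + 12*a - 12, LT = b*c**2.

The S-polynomials (S(h_1,h_2)) all reduce to 0 modulo the current basis, so we have a Gröbner basis.
Inter-reduce: drop elements whose leading term is divisible by another's, tail-reduce, and make monic.
Reduced Gröbner basis: {b*c**2 - 27*b*c - 9*c**2 - 108*c, a + 6*c - 1}.

Same reduced basis, so the two generating sets span the same ideal.
The choice of monomial ordering does not affect the verdict — as long as both bases are computed under the same ordering, their equality decides ideal equality.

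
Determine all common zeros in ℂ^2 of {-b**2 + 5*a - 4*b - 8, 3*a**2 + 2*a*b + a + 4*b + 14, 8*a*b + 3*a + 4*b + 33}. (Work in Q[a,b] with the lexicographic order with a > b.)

{(1, -3)}

Compute a lex Gröbner basis by Buchberger's algorithm.
f_1 = 5*a - b**2 - 4*b - 8, LT = a.
f_2 = 3*a**2 + 2*a*b + a + 4*b + 14, LT = a**2.
f_3 = 8*a*b + 3*a + 4*b + 33, LT = a*b.

S(f_1,f_2): lcm = a**2. S = -1/5*a*b**2 - 22/15*a*b - 29/15*a - 4/3*b - 14/3.
  reduce S modulo (f_1, f_2, f_3):
  remainder -1/25*b**4 - 34/75*b**3 - 47/25*b**2 - 392/75*b - 194/25 ≠ 0; add h_4 = -1/25*b**4 - 34/75*b**3 - 47/25*b**2 - 392/75*b - 194/25 to the basis.

S(f_1,f_3): lcm = a*b. S = -3/8*a - 1/5*b**3 - 4/5*b**2 - 21/10*b - 33/8.
  reduce S modulo (f_1, f_2, f_3, h_4):
  remainder -1/5*b**3 - 7/8*b**2 - 12/5*b - 189/40 ≠ 0; add h_5 = -1/5*b**3 - 7/8*b**2 - 12/5*b - 189/40 to the basis.

S(f_2,f_3): lcm = a**2*b. S = -3/8*a**2 + 2/3*a*b**2 - 1/6*a*b - 33/8*a + 4/3*b**2 + 14/3*b.
  reduce S modulo (f_1, f_2, f_3, h_4, h_5):
  remainder -569/1440*b**2 - 341/90*b - 3749/480 ≠ 0; add h_6 = -569/1440*b**2 - 341/90*b - 3749/480 to the basis.

S(f_3,h_4): lcm = a*b**4. S = -263/24*a*b**3 - 47*a*b**2 - 392/3*a*b - 194*a + 1/2*b**4 + 33/8*b**3.
  reduce S modulo (f_1, f_2, f_3, h_4, h_5, h_6):
  remainder 103989/2276*b + 311967/2276 ≠ 0; add h_7 = 103989/2276*b + 311967/2276 to the basis.

The other S-polynomials (S(f_1,h_4), S(f_2,h_4), S(f_1,h_5), S(f_2,h_5), S(f_3,h_5), S(h_4,h_5), S(f_1,h_6), S(f_2,h_6), S(f_3,h_6), S(h_4,h_6), S(h_5,h_6), S(f_1,h_7), S(f_2,h_7), S(f_3,h_7), S(h_4,h_7), S(h_5,h_7), S(h_6,h_7)) all reduce to 0 modulo the current basis, so we have a Gröbner basis.
Inter-reduce: drop elements whose leading term is divisible by another's, tail-reduce, and make monic.
Reduced Gröbner basis: {a - 1, b + 3}.

The lex basis is triangular: the last element involves only b. Solving b + 3 = 0 gives b ∈ {-3}; substituting each value into the earlier elements determines the remaining variables.
  b = -3: the earlier basis element becomes a - 1 = 0, giving a = 1 — point (1, -3).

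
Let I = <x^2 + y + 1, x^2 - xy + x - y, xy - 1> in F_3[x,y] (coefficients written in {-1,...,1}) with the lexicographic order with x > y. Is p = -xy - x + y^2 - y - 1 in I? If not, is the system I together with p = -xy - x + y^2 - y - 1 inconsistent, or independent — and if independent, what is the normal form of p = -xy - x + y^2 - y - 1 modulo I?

-xy - x + y^2 - y - 1 lies in I (it reduces to 0).

First compute the reduced Gröbner basis of I by Buchberger's algorithm.
f_1 = x^2 + y + 1, LT = x^2.
f_2 = x^2 - xy + x - y, LT = x^2.
f_3 = xy - 1, LT = xy.

S(f_1,f_2): lcm = x^2. S = xy - x - y + 1.
  leading term xy: subtract (1)·f_3 from xy - x - y + 1 → -x - y - 1
  leading term x: no divisor's leading term divides it; move -x to the remainder.
  leading term y: no divisor's leading term divides it; move -y to the remainder.
  leading term 1: no divisor's leading term divides it; move -1 to the remainder.
  remainder -x - y - 1 ≠ 0; add h_4 = -x - y - 1 to the basis.

S(f_1,f_3): lcm = x^2y. S = x + y^2 + y.
  leading term x: subtract (-1)·h_4 from x + y^2 + y → y^2 - 1
  leading term y^2: no divisor's leading term divides it; move y^2 to the remainder.
  leading term 1: no divisor's leading term divides it; move -1 to the remainder.
  remainder y^2 - 1 ≠ 0; add h_5 = y^2 - 1 to the basis.

S(f_2,f_3): lcm = x^2y. S = -xy^2 + xy + x - y^2.
  leading term xy^2: subtract (-y)·f_3 from -xy^2 + xy + x - y^2 → xy + x - y^2 - y
  leading term xy: subtract (1)·f_3 from xy + x - y^2 - y → x - y^2 - y + 1
  leading term x: subtract (-1)·h_4 from x - y^2 - y + 1 → -y^2 + y
  leading term y^2: subtract (-1)·h_5 from -y^2 + y → y - 1
  leading term y: no divisor's leading term divides it; move y to the remainder.
  leading term 1: no divisor's leading term divides it; move -1 to the remainder.
  remainder y - 1 ≠ 0; add h_6 = y - 1 to the basis.

The other S-polynomials (S(f_1,h_4), S(f_2,h_4), S(f_3,h_4), S(f_1,h_5), S(f_2,h_5), S(f_3,h_5), S(h_4,h_5), S(f_1,h_6), S(f_2,h_6), S(f_3,h_6), S(h_4,h_6), S(h_5,h_6)) all reduce to 0 modulo the current basis, so we have a Gröbner basis.
Inter-reduce: drop elements whose leading term is divisible by another's, tail-reduce, and make monic.
Reduced Gröbner basis: {x - 1, y - 1}.
Label its elements g_1 = x - 1, g_2 = y - 1.

Reduce p = -xy - x + y^2 - y - 1 modulo G:
  leading term xy: subtract (-y)·g_1 from -xy - x + y^2 - y - 1 → -x + y^2 + y - 1
  leading term x: subtract (-1)·g_1 from -x + y^2 + y - 1 → y^2 + y + 1
  leading term y^2: subtract (y)·g_2 from y^2 + y + 1 → -y + 1
  leading term y: subtract (-1)·g_2 from -y + 1 → 0
  normal form = 0.
Since the normal form is 0, p ∈ I.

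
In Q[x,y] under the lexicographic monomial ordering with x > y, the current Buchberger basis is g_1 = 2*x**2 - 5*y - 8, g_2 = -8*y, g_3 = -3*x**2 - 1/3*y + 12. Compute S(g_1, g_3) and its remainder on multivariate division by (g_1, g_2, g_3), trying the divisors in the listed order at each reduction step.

S(g_1, g_3) = -47/18*y; remainder on division = 0.

lcm(LM(g_1), LM(g_3)) = x**2.
S = (lcm/LT(g_1))·g_1 − (lcm/LT(g_3))·g_3 = -47/18*y.
Reduce S modulo (g_1, g_2, g_3) in that order:
  leading term y: subtract (47/144)·g_2 from -47/18*y → 0
The remainder is 0, so this S-polynomial contributes no new basis element.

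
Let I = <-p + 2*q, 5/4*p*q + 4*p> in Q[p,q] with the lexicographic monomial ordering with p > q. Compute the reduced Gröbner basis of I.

G = {p - 2*q, q**2 + 16/5*q}

f_1 = -p + 2*q, LT = p.
f_2 = 5/4*p*q + 4*p, LT = p*q.

S(f_1,f_2): lcm = p*q. S = -16/5*p - 2*q**2.
  reduce S modulo (f_1, f_2):
  remainder -2*q**2 - 32/5*q ≠ 0; add g_3 = -2*q**2 - 32/5*q to the basis.

The other S-polynomials (S(f_1,g_3), S(f_2,g_3)) all reduce to 0 modulo the current basis, so we have a Gröbner basis.
Inter-reduce: drop elements whose leading term is divisible by another's, tail-reduce, and make monic.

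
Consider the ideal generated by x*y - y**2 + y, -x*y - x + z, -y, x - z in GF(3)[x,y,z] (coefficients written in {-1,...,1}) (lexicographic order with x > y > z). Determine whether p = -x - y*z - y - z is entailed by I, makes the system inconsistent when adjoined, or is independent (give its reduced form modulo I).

-x - y*z - y - z is independent of I; its normal form modulo I is z.

First compute the reduced Gröbner basis of I by Buchberger's algorithm.
f_1 = x*y - y**2 + y, LT = x*y.
f_2 = -x*y - x + z, LT = x*y.
f_3 = -y, LT = y.
f_4 = x - z, LT = x.

The S-polynomials (S(f_1,f_2), S(f_1,f_3), S(f_1,f_4), S(f_2,f_3), S(f_2,f_4), S(f_3,f_4)) all reduce to 0 modulo the current basis, so we have a Gröbner basis.
Inter-reduce: drop elements whose leading term is divisible by another's, tail-reduce, and make monic.
Reduced Gröbner basis: {x - z, y}.
Label its elements g_1 = x - z, g_2 = y.

Reduce p = -x - y*z - y - z modulo G:
  leading term x: subtract (-1)·g_1 from -x - y*z - y - z → -y*z - y + z
  leading term y*z: subtract (-z)·g_2 from -y*z - y + z → -y + z
  leading term y: subtract (-1)·g_2 from -y + z → z
  leading term z: no divisor's leading term divides it; move z to the remainder.
  normal form = z.
The normal form is nonzero, so p ∉ I. Since p minus its normal form lies in I, I + (p) = I + (r) where r = z; decide whether this ideal is the whole ring.
Run Buchberger on G together with r (pairs among the g_i already reduce to 0 since G is a Gröbner basis):
g_1 = x - z, LT = x.
g_2 = y, LT = y.
r = z, LT = z.

The S-polynomials (S(g_1,g_2), S(g_1,r), S(g_2,r)) all reduce to 0 modulo the current basis, so we have a Gröbner basis.
Inter-reduce: drop elements whose leading term is divisible by another's, tail-reduce, and make monic.
Reduced Gröbner basis: {x, y, z}.
The reduced Gröbner basis of I + (p) is {x, y, z} ≠ {1}, a proper ideal, so the enlarged system stays consistent: p is independent of I, with normal form z.

The remainder on division by a Gröbner basis is unique — it is the normal form.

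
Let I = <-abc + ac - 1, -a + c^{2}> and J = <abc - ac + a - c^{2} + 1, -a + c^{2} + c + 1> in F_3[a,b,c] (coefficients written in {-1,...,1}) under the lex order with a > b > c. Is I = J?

No, the ideals differ.

Two ideals are equal iff their reduced Gröbner bases coincide (the reduced basis is unique for a fixed ordering).
Buchberger on the first generating set:
f_1 = -abc + ac - 1, LT = abc.
f_2 = -a + c^{2}, LT = a.

S(f_1,f_2): lcm = abc. S = -ac + bc^{3} + 1.
  reduce S modulo (f_1, f_2):
  remainder bc^{3} - c^{3} + 1 ≠ 0; add g_3 = bc^{3} - c^{3} + 1 to the basis.

The other S-polynomials (S(f_1,g_3), S(f_2,g_3)) all reduce to 0 modulo the current basis, so we have a Gröbner basis.
Inter-reduce: drop elements whose leading term is divisible by another's, tail-reduce, and make monic.
Reduced Gröbner basis: {a - c^{2}, bc^{3} - c^{3} + 1}.

Buchberger on the second generating set:
h_1 = abc - ac + a - c^{2} + 1, LT = abc.
h_2 = -a + c^{2} + c + 1, LT = a.

S(h_1,h_2): lcm = abc. S = -ac + a + bc^{3} + bc^{2} + bc - c^{2} + 1.
  reduce S modulo (h_1, h_2):
  remainder bc^{3} + bc^{2} + bc - c^{3} - c^{2} - 1 ≠ 0; add k_3 = bc^{3} + bc^{2} + bc - c^{3} - c^{2} - 1 to the basis.

The other S-polynomials (S(h_1,k_3), S(h_2,k_3)) all reduce to 0 modulo the current basis, so we have a Gröbner basis.
Inter-reduce: drop elements whose leading term is divisible by another's, tail-reduce, and make monic.
Reduced Gröbner basis: {a - c^{2} - c - 1, bc^{3} + bc^{2} + bc - c^{3} - c^{2} - 1}.

Since the reduced bases disagree, the two ideals are not the same.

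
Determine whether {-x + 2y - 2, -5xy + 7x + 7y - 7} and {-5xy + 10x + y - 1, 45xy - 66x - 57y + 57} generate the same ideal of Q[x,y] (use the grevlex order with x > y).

Two ideals are equal iff their reduced Gröbner bases coincide (the reduced basis is unique for a fixed ordering).
Buchberger on the first generating set:
f_1 = -x + 2y - 2, LT = x.
f_2 = -5xy + 7x + 7y - 7, LT = xy.

S(f_1,f_2): lcm = xy. S = -2y^2 + 7/5x + 17/5y - 7/5.
  leading term y^2: no divisor's leading term divides it; move -2y^2 to the remainder.
  leading term x: subtract (-7/5)·f_1 from 7/5x + 17/5y - 7/5 → 31/5y - 21/5
  leading term y: no divisor's leading term divides it; move 31/5y to the remainder.
  leading term 1: no divisor's leading term divides it; move -21/5 to the remainder.
  remainder -2y^2 + 31/5y - 21/5 ≠ 0; add g_3 = -2y^2 + 31/5y - 21/5 to the basis.

S(f_1,g_3): leading monomials are coprime, so the S-polynomial reduces to 0 (Buchberger's first criterion).
S(f_2,g_3): lcm = xy^2. S = 17/10xy - 7/5y^2 - 21/10x + 7/5y.
  leading term xy: subtract (-17/10y)·f_1 from 17/10xy - 7/5y^2 - 21/10x + 7/5y → 2y^2 - 21/10x - 2y
  leading term y^2: subtract (-1)·g_3 from 2y^2 - 21/10x - 2y → -21/10x + 21/5y - 21/5
  leading term x: subtract (21/10)·f_1 from -21/10x + 21/5y - 21/5 → 0
  remainder 0.

Every S-polynomial of the final basis reduces to 0, so we have a Gröbner basis.
Inter-reduce: drop elements whose leading term is divisible by another's, tail-reduce, and make monic.
Reduced Gröbner basis: {y^2 - 31/10y + 21/10, x - 2y + 2}.

Buchberger on the second generating set:
h_1 = -5xy + 10x + y - 1, LT = xy.
h_2 = 45xy - 66x - 57y + 57, LT = xy.

S(h_1,h_2): lcm = xy. S = -8/15x + 16/15y - 16/15.
  leading term x: no divisor's leading term divides it; move -8/15x to the remainder.
  leading term y: no divisor's leading term divides it; move 16/15y to the remainder.
  leading term 1: no divisor's leading term divides it; move -16/15 to the remainder.
  remainder -8/15x + 16/15y - 16/15 ≠ 0; add k_3 = -8/15x + 16/15y - 16/15 to the basis.

S(h_1,k_3): lcm = xy. S = 2y^2 - 2x - 11/5y + 1/5.
  leading term y^2: no divisor's leading term divides it; move 2y^2 to the remainder.
  leading term x: subtract (15/4)·k_3 from -2x - 11/5y + 1/5 → -31/5y + 21/5
  leading term y: no divisor's leading term divides it; move -31/5y to the remainder.
  leading term 1: no divisor's leading term divides it; move 21/5 to the remainder.
  remainder 2y^2 - 31/5y + 21/5 ≠ 0; add k_4 = 2y^2 - 31/5y + 21/5 to the basis.

S(h_2,k_3): lcm = xy. S = 2y^2 - 22/15x - 49/15y + 19/15.
  leading term y^2: subtract (1)·k_4 from 2y^2 - 22/15x - 49/15y + 19/15 → -22/15x + 44/15y - 44/15
  leading term x: subtract (11/4)·k_3 from -22/15x + 44/15y - 44/15 → 0
  remainder 0.

S(h_1,k_4): lcm = xy^2. S = 11/10xy - 1/5y^2 - 21/10x + 1/5y.
  leading term xy: subtract (-11/50)·h_1 from 11/10xy - 1/5y^2 - 21/10x + 1/5y → -1/5y^2 + 1/10x + 21/50y - 11/50
  leading term y^2: subtract (-1/10)·k_4 from -1/5y^2 + 1/10x + 21/50y - 11/50 → 1/10x - 1/5y + 1/5
  leading term x: subtract (-3/16)·k_3 from 1/10x - 1/5y + 1/5 → 0
  remainder 0.

S(h_2,k_4): lcm = xy^2. S = 49/30xy - 19/15y^2 - 21/10x + 19/15y.
  leading term xy: subtract (-49/150)·h_1 from 49/30xy - 19/15y^2 - 21/10x + 19/15y → -19/15y^2 + 7/6x + 239/150y - 49/150
  leading term y^2: subtract (-19/30)·k_4 from -19/15y^2 + 7/6x + 239/150y - 49/150 → 7/6x - 7/3y + 7/3
  leading term x: subtract (-35/16)·k_3 from 7/6x - 7/3y + 7/3 → 0
  remainder 0.

S(k_3,k_4): leading monomials are coprime, so the S-polynomial reduces to 0 (Buchberger's first criterion).
Every S-polynomial of the final basis reduces to 0, so we have a Gröbner basis.
Inter-reduce: drop elements whose leading term is divisible by another's, tail-reduce, and make monic.
Reduced Gröbner basis: {y^2 - 31/10y + 21/10, x - 2y + 2}.

These coincide, so the ideals are equal.

Yes, the ideals are equal.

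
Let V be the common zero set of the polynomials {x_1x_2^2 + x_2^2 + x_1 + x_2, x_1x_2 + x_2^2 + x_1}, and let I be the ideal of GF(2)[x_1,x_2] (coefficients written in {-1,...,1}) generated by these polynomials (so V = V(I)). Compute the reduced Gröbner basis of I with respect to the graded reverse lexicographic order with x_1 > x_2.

Buchberger's algorithm terminates because the ascending chain of leading-term ideals stabilizes.

f_1 = x_1x_2^2 + x_2^2 + x_1 + x_2, LT = x_1x_2^2.
f_2 = x_1x_2 + x_2^2 + x_1, LT = x_1x_2.

S(f_1,f_2): lcm = x_1x_2^2. S = x_2^3 + x_1x_2 + x_2^2 + x_1 + x_2.
  reduce S modulo (f_1, f_2):
  remainder x_2^3 + x_2 ≠ 0; add g_3 = x_2^3 + x_2 to the basis.

S(f_1,g_3): lcm = x_1x_2^3. S = x_2^3 + x_2^2.
  reduce S modulo (f_1, f_2, g_3):
  remainder x_2^2 + x_2 ≠ 0; add g_4 = x_2^2 + x_2 to the basis.

S(f_1,g_4): lcm = x_1x_2^2. S = x_1x_2 + x_2^2 + x_1 + x_2.
  reduce S modulo (f_1, f_2, g_3, g_4):
  remainder x_2 ≠ 0; add g_5 = x_2 to the basis.

S(f_1,g_5): lcm = x_1x_2^2. S = x_2^2 + x_1 + x_2.
  reduce S modulo (f_1, f_2, g_3, g_4, g_5):
  remainder x_1 ≠ 0; add g_6 = x_1 to the basis.

The other S-polynomials (S(f_2,g_3), S(f_2,g_4), S(g_3,g_4), S(f_2,g_5), S(g_3,g_5), S(g_4,g_5), S(f_1,g_6), S(f_2,g_6), S(g_3,g_6), S(g_4,g_6), S(g_5,g_6)) all reduce to 0 modulo the current basis, so we have a Gröbner basis.
Inter-reduce: drop elements whose leading term is divisible by another's, tail-reduce, and make monic.

G = {x_1, x_2}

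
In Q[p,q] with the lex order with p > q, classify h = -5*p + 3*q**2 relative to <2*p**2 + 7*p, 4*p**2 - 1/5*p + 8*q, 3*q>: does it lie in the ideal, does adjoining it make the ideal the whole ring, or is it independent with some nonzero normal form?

-5*p + 3*q**2 lies in I (it reduces to 0).

First compute the reduced Gröbner basis of I by Buchberger's algorithm.
f_1 = 2*p**2 + 7*p, LT = p**2.
f_2 = 4*p**2 - 1/5*p + 8*q, LT = p**2.
f_3 = 3*q, LT = q.

S(f_1,f_2): lcm = p**2. S = 71/20*p - 2*q.
  leading term p: no divisor's leading term divides it; move 71/20*p to the remainder.
  leading term q: subtract (-2/3)·f_3 from -2*q → 0
  remainder 71/20*p ≠ 0; add k_4 = 71/20*p to the basis.

The other S-polynomials (S(f_1,f_3), S(f_2,f_3), S(f_1,k_4), S(f_2,k_4), S(f_3,k_4)) all reduce to 0 modulo the current basis, so we have a Gröbner basis.
Inter-reduce: drop elements whose leading term is divisible by another's, tail-reduce, and make monic.
Reduced Gröbner basis: {p, q}.
Label its elements g_1 = p, g_2 = q.

Reduce h = -5*p + 3*q**2 modulo G:
  leading term p: subtract (-5)·g_1 from -5*p + 3*q**2 → 3*q**2
  leading term q**2: subtract (3*q)·g_2 from 3*q**2 → 0
  normal form = 0.
Since the normal form is 0, h ∈ I.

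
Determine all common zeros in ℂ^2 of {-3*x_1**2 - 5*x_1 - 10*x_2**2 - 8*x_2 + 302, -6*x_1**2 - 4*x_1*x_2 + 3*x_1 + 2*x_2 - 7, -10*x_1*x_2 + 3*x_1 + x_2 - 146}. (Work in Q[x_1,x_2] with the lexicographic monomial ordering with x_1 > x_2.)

Compute a lex Gröbner basis by Buchberger's algorithm.
f_1 = -3*x_1**2 - 5*x_1 - 10*x_2**2 - 8*x_2 + 302, LT = x_1**2.
f_2 = -6*x_1**2 - 4*x_1*x_2 + 3*x_1 + 2*x_2 - 7, LT = x_1**2.
f_3 = -10*x_1*x_2 + 3*x_1 + x_2 - 146, LT = x_1*x_2.

S(f_1,f_2): lcm = x_1**2. S = -2/3*x_1*x_2 + 13/6*x_1 + 10/3*x_2**2 + 3*x_2 - 611/6.
  leading term x_1*x_2: subtract (1/15)·f_3 from -2/3*x_1*x_2 + 13/6*x_1 + 10/3*x_2**2 + 3*x_2 - 611/6 → 59/30*x_1 + 10/3*x_2**2 + 44/15*x_2 - 921/10
  leading term x_1: no divisor's leading term divides it; move 59/30*x_1 to the remainder.
  leading term x_2**2: no divisor's leading term divides it; move 10/3*x_2**2 to the remainder.
  leading term x_2: no divisor's leading term divides it; move 44/15*x_2 to the remainder.
  leading term 1: no divisor's leading term divides it; move -921/10 to the remainder.
  remainder 59/30*x_1 + 10/3*x_2**2 + 44/15*x_2 - 921/10 ≠ 0; add h_4 = 59/30*x_1 + 10/3*x_2**2 + 44/15*x_2 - 921/10 to the basis.

S(f_1,f_3): lcm = x_1**2*x_2. S = 3/10*x_1**2 + 53/30*x_1*x_2 - 73/5*x_1 + 10/3*x_2**3 + 8/3*x_2**2 - 302/3*x_2.
  leading term x_1**2: subtract (-1/10)·f_1 from 3/10*x_1**2 + 53/30*x_1*x_2 - 73/5*x_1 + 10/3*x_2**3 + 8/3*x_2**2 - 302/3*x_2 → 53/30*x_1*x_2 - 151/10*x_1 + 10/3*x_2**3 + 5/3*x_2**2 - 1522/15*x_2 + 151/5
  leading term x_1*x_2: subtract (-53/300)·f_3 from 53/30*x_1*x_2 - 151/10*x_1 + 10/3*x_2**3 + 5/3*x_2**2 - 1522/15*x_2 + 151/5 → -1457/100*x_1 + 10/3*x_2**3 + 5/3*x_2**2 - 10129/100*x_2 + 661/150
  leading term x_1: subtract (-4371/590)·h_4 from -1457/100*x_1 + 10/3*x_2**3 + 5/3*x_2**2 - 10129/100*x_2 + 661/150 → 10/3*x_2**3 + 4666/177*x_2**2 - 93879/1180*x_2 - 479963/708
  leading term x_2**3: no divisor's leading term divides it; move 10/3*x_2**3 to the remainder.
  leading term x_2**2: no divisor's leading term divides it; move 4666/177*x_2**2 to the remainder.
  leading term x_2: no divisor's leading term divides it; move -93879/1180*x_2 to the remainder.
  leading term 1: no divisor's leading term divides it; move -479963/708 to the remainder.
  remainder 10/3*x_2**3 + 4666/177*x_2**2 - 93879/1180*x_2 - 479963/708 ≠ 0; add h_5 = 10/3*x_2**3 + 4666/177*x_2**2 - 93879/1180*x_2 - 479963/708 to the basis.

S(f_2,f_3): lcm = x_1**2*x_2. S = 3/10*x_1**2 + 2/3*x_1*x_2**2 - 2/5*x_1*x_2 - 73/5*x_1 - 1/3*x_2**2 + 7/6*x_2.
  leading term x_1**2: subtract (-1/10)·f_1 from 3/10*x_1**2 + 2/3*x_1*x_2**2 - 2/5*x_1*x_2 - 73/5*x_1 - 1/3*x_2**2 + 7/6*x_2 → 2/3*x_1*x_2**2 - 2/5*x_1*x_2 - 151/10*x_1 - 4/3*x_2**2 + 11/30*x_2 + 151/5
  leading term x_1*x_2**2: subtract (-1/15*x_2)·f_3 from 2/3*x_1*x_2**2 - 2/5*x_1*x_2 - 151/10*x_1 - 4/3*x_2**2 + 11/30*x_2 + 151/5 → -1/5*x_1*x_2 - 151/10*x_1 - 19/15*x_2**2 - 281/30*x_2 + 151/5
  leading term x_1*x_2: subtract (1/50)·f_3 from -1/5*x_1*x_2 - 151/10*x_1 - 19/15*x_2**2 - 281/30*x_2 + 151/5 → -379/25*x_1 - 19/15*x_2**2 - 704/75*x_2 + 828/25
  leading term x_1: subtract (-2274/295)·h_4 from -379/25*x_1 - 19/15*x_2**2 - 704/75*x_2 + 828/25 → 21619/885*x_2**2 + 11704/885*x_2 - 39933/59
  leading term x_2**2: no divisor's leading term divides it; move 21619/885*x_2**2 to the remainder.
  leading term x_2: no divisor's leading term divides it; move 11704/885*x_2 to the remainder.
  leading term 1: no divisor's leading term divides it; move -39933/59 to the remainder.
  remainder 21619/885*x_2**2 + 11704/885*x_2 - 39933/59 ≠ 0; add h_6 = 21619/885*x_2**2 + 11704/885*x_2 - 39933/59 to the basis.

S(f_1,h_4): lcm = x_1**2. S = -100/59*x_1*x_2**2 - 88/59*x_1*x_2 + 8584/177*x_1 + 10/3*x_2**2 + 8/3*x_2 - 302/3.
  leading term x_1*x_2**2: subtract (10/59*x_2)·f_3 from -100/59*x_1*x_2**2 - 88/59*x_1*x_2 + 8584/177*x_1 + 10/3*x_2**2 + 8/3*x_2 - 302/3 → -2*x_1*x_2 + 8584/177*x_1 + 560/177*x_2**2 + 4852/177*x_2 - 302/3
  leading term x_1*x_2: subtract (1/5)·f_3 from -2*x_1*x_2 + 8584/177*x_1 + 560/177*x_2**2 + 4852/177*x_2 - 302/3 → 42389/885*x_1 + 560/177*x_2**2 + 24083/885*x_2 - 1072/15
  leading term x_1: subtract (84778/3481)·h_4 from 42389/885*x_1 + 560/177*x_2**2 + 24083/885*x_2 - 1072/15 → -271580/3481*x_2**2 - 461867/10443*x_2 + 22677835/10443
  leading term x_2**2: subtract (-4073700/1275521)·h_6 from -271580/3481*x_2**2 - 461867/10443*x_2 + 22677835/10443 → -7616707/3826563*x_2 + 38083535/3826563
  leading term x_2: no divisor's leading term divides it; move -7616707/3826563*x_2 to the remainder.
  leading term 1: no divisor's leading term divides it; move 38083535/3826563 to the remainder.
  remainder -7616707/3826563*x_2 + 38083535/3826563 ≠ 0; add h_7 = -7616707/3826563*x_2 + 38083535/3826563 to the basis.

The other S-polynomials (S(f_2,h_4), S(f_3,h_4), S(f_1,h_5), S(f_2,h_5), S(f_3,h_5), S(h_4,h_5), S(f_1,h_6), S(f_2,h_6), S(f_3,h_6), S(h_4,h_6), S(h_5,h_6), S(f_1,h_7), S(f_2,h_7), S(f_3,h_7), S(h_4,h_7), S(h_5,h_7), S(h_6,h_7)) all reduce to 0 modulo the current basis, so we have a Gröbner basis.
Inter-reduce: drop elements whose leading term is divisible by another's, tail-reduce, and make monic.
Reduced Gröbner basis: {x_1 + 3, x_2 - 5}.

From the last basis element, x_2 - 5 = 0, so x_2 takes values in {5}. Each choice, substituted upward through the basis, yields the corresponding point(s) of the solution set.
  x_2 = 5: the earlier basis element becomes x_1 + 3 = 0, giving x_1 = -3 — point (-3, 5).
Each listed point satisfies every original equation (direct substitution).

{(-3, 5)}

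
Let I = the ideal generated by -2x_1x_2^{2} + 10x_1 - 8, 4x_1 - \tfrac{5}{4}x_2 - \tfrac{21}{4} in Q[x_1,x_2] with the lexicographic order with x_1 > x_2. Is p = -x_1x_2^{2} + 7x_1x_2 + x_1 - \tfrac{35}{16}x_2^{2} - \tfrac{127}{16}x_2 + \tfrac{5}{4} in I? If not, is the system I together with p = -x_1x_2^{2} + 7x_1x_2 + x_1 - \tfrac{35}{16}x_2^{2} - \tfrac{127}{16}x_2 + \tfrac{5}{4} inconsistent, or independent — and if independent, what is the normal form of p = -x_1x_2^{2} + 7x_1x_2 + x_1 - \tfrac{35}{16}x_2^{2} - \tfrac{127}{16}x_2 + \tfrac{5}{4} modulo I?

-x_1x_2^{2} + 7x_1x_2 + x_1 - \tfrac{35}{16}x_2^{2} - \tfrac{127}{16}x_2 + \tfrac{5}{4} lies in I (it reduces to 0).

First compute the reduced Gröbner basis of I by Buchberger's algorithm.
f_1 = -2x_1x_2^{2} + 10x_1 - 8, LT = x_1x_2^{2}.
f_2 = 4x_1 - \tfrac{5}{4}x_2 - \tfrac{21}{4}, LT = x_1.

S(f_1,f_2): lcm = x_1x_2^{2}. S = -5x_1 + \tfrac{5}{16}x_2^{3} + \tfrac{21}{16}x_2^{2} + 4.
  reduce S modulo (f_1, f_2):
  remainder \tfrac{5}{16}x_2^{3} + \tfrac{21}{16}x_2^{2} - \tfrac{25}{16}x_2 - \tfrac{41}{16} ≠ 0; add h_3 = \tfrac{5}{16}x_2^{3} + \tfrac{21}{16}x_2^{2} - \tfrac{25}{16}x_2 - \tfrac{41}{16} to the basis.

The other S-polynomials (S(f_1,h_3), S(f_2,h_3)) all reduce to 0 modulo the current basis, so we have a Gröbner basis.
Inter-reduce: drop elements whose leading term is divisible by another's, tail-reduce, and make monic.
Reduced Gröbner basis: {x_1 - \tfrac{5}{16}x_2 - \tfrac{21}{16}, x_2^{3} + \tfrac{21}{5}x_2^{2} - 5x_2 - \tfrac{41}{5}}.
Label its elements g_1 = x_1 - \tfrac{5}{16}x_2 - \tfrac{21}{16}, g_2 = x_2^{3} + \tfrac{21}{5}x_2^{2} - 5x_2 - \tfrac{41}{5}.

Reduce p = -x_1x_2^{2} + 7x_1x_2 + x_1 - \tfrac{35}{16}x_2^{2} - \tfrac{127}{16}x_2 + \tfrac{5}{4} modulo G:
  leading term x_1x_2^{2}: subtract (-x_2^{2})·g_1 from -x_1x_2^{2} + 7x_1x_2 + x_1 - \tfrac{35}{16}x_2^{2} - \tfrac{127}{16}x_2 + \tfrac{5}{4} → 7x_1x_2 + x_1 - \tfrac{5}{16}x_2^{3} - \tfrac{7}{2}x_2^{2} - \tfrac{127}{16}x_2 + \tfrac{5}{4}
  leading term x_1x_2: subtract (7x_2)·g_1 from 7x_1x_2 + x_1 - \tfrac{5}{16}x_2^{3} - \tfrac{7}{2}x_2^{2} - \tfrac{127}{16}x_2 + \tfrac{5}{4} → x_1 - \tfrac{5}{16}x_2^{3} - \tfrac{21}{16}x_2^{2} + \tfrac{5}{4}x_2 + \tfrac{5}{4}
  leading term x_1: subtract (1)·g_1 from x_1 - \tfrac{5}{16}x_2^{3} - \tfrac{21}{16}x_2^{2} + \tfrac{5}{4}x_2 + \tfrac{5}{4} → -\tfrac{5}{16}x_2^{3} - \tfrac{21}{16}x_2^{2} + \tfrac{25}{16}x_2 + \tfrac{41}{16}
  leading term x_2^{3}: subtract (-\tfrac{5}{16})·g_2 from -\tfrac{5}{16}x_2^{3} - \tfrac{21}{16}x_2^{2} + \tfrac{25}{16}x_2 + \tfrac{41}{16} → 0
  normal form = 0.
Since the normal form is 0, p ∈ I.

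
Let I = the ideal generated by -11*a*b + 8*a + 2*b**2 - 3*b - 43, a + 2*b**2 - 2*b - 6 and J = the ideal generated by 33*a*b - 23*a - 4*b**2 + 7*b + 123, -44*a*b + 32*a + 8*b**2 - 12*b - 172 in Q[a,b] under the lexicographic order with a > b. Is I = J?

Yes, the ideals are equal.

Since reduced Gröbner bases are canonical representatives of ideals under a given ordering, it suffices to compute and compare them.
Buchberger on the first generating set:
f_1 = -11*a*b + 8*a + 2*b**2 - 3*b - 43, LT = a*b.
f_2 = a + 2*b**2 - 2*b - 6, LT = a.

S(f_1,f_2): lcm = a*b. S = -8/11*a - 2*b**3 + 20/11*b**2 + 69/11*b + 43/11.
  leading term a: subtract (-8/11)·f_2 from -8/11*a - 2*b**3 + 20/11*b**2 + 69/11*b + 43/11 → -2*b**3 + 36/11*b**2 + 53/11*b - 5/11
  leading term b**3: no divisor's leading term divides it; move -2*b**3 to the remainder.
  leading term b**2: no divisor's leading term divides it; move 36/11*b**2 to the remainder.
  leading term b: no divisor's leading term divides it; move 53/11*b to the remainder.
  leading term 1: no divisor's leading term divides it; move -5/11 to the remainder.
  remainder -2*b**3 + 36/11*b**2 + 53/11*b - 5/11 ≠ 0; add g_3 = -2*b**3 + 36/11*b**2 + 53/11*b - 5/11 to the basis.

The other S-polynomials (S(f_1,g_3), S(f_2,g_3)) all reduce to 0 modulo the current basis, so we have a Gröbner basis.
Inter-reduce: drop elements whose leading term is divisible by another's, tail-reduce, and make monic.
Reduced Gröbner basis: {a + 2*b**2 - 2*b - 6, b**3 - 18/11*b**2 - 53/22*b + 5/22}.

Buchberger on the second generating set:
h_1 = 33*a*b - 23*a - 4*b**2 + 7*b + 123, LT = a*b.
h_2 = -44*a*b + 32*a + 8*b**2 - 12*b - 172, LT = a*b.

S(h_1,h_2): lcm = a*b. S = 1/33*a + 2/33*b**2 - 2/33*b - 2/11.
  leading term a: no divisor's leading term divides it; move 1/33*a to the remainder.
  leading term b**2: no divisor's leading term divides it; move 2/33*b**2 to the remainder.
  leading term b: no divisor's leading term divides it; move -2/33*b to the remainder.
  leading term 1: no divisor's leading term divides it; move -2/11 to the remainder.
  remainder 1/33*a + 2/33*b**2 - 2/33*b - 2/11 ≠ 0; add k_3 = 1/33*a + 2/33*b**2 - 2/33*b - 2/11 to the basis.

S(h_1,k_3): lcm = a*b. S = -23/33*a - 2*b**3 + 62/33*b**2 + 205/33*b + 41/11.
  leading term a: subtract (-23)·k_3 from -23/33*a - 2*b**3 + 62/33*b**2 + 205/33*b + 41/11 → -2*b**3 + 36/11*b**2 + 53/11*b - 5/11
  leading term b**3: no divisor's leading term divides it; move -2*b**3 to the remainder.
  leading term b**2: no divisor's leading term divides it; move 36/11*b**2 to the remainder.
  leading term b: no divisor's leading term divides it; move 53/11*b to the remainder.
  leading term 1: no divisor's leading term divides it; move -5/11 to the remainder.
  remainder -2*b**3 + 36/11*b**2 + 53/11*b - 5/11 ≠ 0; add k_4 = -2*b**3 + 36/11*b**2 + 53/11*b - 5/11 to the basis.

The other S-polynomials (S(h_2,k_3), S(h_1,k_4), S(h_2,k_4), S(k_3,k_4)) all reduce to 0 modulo the current basis, so we have a Gröbner basis.
Inter-reduce: drop elements whose leading term is divisible by another's, tail-reduce, and make monic.
Reduced Gröbner basis: {a + 2*b**2 - 2*b - 6, b**3 - 18/11*b**2 - 53/22*b + 5/22}.

Same reduced basis, so the two generating sets span the same ideal.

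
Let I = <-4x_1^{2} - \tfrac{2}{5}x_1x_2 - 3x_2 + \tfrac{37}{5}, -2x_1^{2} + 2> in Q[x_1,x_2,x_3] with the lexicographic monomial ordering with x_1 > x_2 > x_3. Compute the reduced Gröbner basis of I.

f_1 = -4x_1^{2} - \tfrac{2}{5}x_1x_2 - 3x_2 + \tfrac{37}{5}, LT = x_1^{2}.
f_2 = -2x_1^{2} + 2, LT = x_1^{2}.

S(f_1,f_2): lcm = x_1^{2}. S = \tfrac{1}{10}x_1x_2 + \tfrac{3}{4}x_2 - \tfrac{17}{20}.
  leading term x_1x_2: no divisor's leading term divides it; move \tfrac{1}{10}x_1x_2 to the remainder.
  leading term x_2: no divisor's leading term divides it; move \tfrac{3}{4}x_2 to the remainder.
  leading term 1: no divisor's leading term divides it; move -\tfrac{17}{20} to the remainder.
  remainder \tfrac{1}{10}x_1x_2 + \tfrac{3}{4}x_2 - \tfrac{17}{20} ≠ 0; add g_3 = \tfrac{1}{10}x_1x_2 + \tfrac{3}{4}x_2 - \tfrac{17}{20} to the basis.

S(f_1,g_3): lcm = x_1^{2}x_2. S = \tfrac{1}{10}x_1x_2^{2} - \tfrac{15}{2}x_1x_2 + \tfrac{17}{2}x_1 + \tfrac{3}{4}x_2^{2} - \tfrac{37}{20}x_2.
  leading term x_1x_2^{2}: subtract (x_2)·g_3 from \tfrac{1}{10}x_1x_2^{2} - \tfrac{15}{2}x_1x_2 + \tfrac{17}{2}x_1 + \tfrac{3}{4}x_2^{2} - \tfrac{37}{20}x_2 → -\tfrac{15}{2}x_1x_2 + \tfrac{17}{2}x_1 - x_2
  leading term x_1x_2: subtract (-75)·g_3 from -\tfrac{15}{2}x_1x_2 + \tfrac{17}{2}x_1 - x_2 → \tfrac{17}{2}x_1 + \tfrac{221}{4}x_2 - \tfrac{255}{4}
  leading term x_1: no divisor's leading term divides it; move \tfrac{17}{2}x_1 to the remainder.
  leading term x_2: no divisor's leading term divides it; move \tfrac{221}{4}x_2 to the remainder.
  leading term 1: no divisor's leading term divides it; move -\tfrac{255}{4} to the remainder.
  remainder \tfrac{17}{2}x_1 + \tfrac{221}{4}x_2 - \tfrac{255}{4} ≠ 0; add g_4 = \tfrac{17}{2}x_1 + \tfrac{221}{4}x_2 - \tfrac{255}{4} to the basis.

S(f_2,g_3): lcm = x_1^{2}x_2. S = -\tfrac{15}{2}x_1x_2 + \tfrac{17}{2}x_1 - x_2.
  leading term x_1x_2: subtract (-75)·g_3 from -\tfrac{15}{2}x_1x_2 + \tfrac{17}{2}x_1 - x_2 → \tfrac{17}{2}x_1 + \tfrac{221}{4}x_2 - \tfrac{255}{4}
  leading term x_1: subtract (1)·g_4 from \tfrac{17}{2}x_1 + \tfrac{221}{4}x_2 - \tfrac{255}{4} → 0
  remainder 0.

S(f_1,g_4): lcm = x_1^{2}. S = -\tfrac{32}{5}x_1x_2 + \tfrac{15}{2}x_1 + \tfrac{3}{4}x_2 - \tfrac{37}{20}.
  leading term x_1x_2: subtract (-64)·g_3 from -\tfrac{32}{5}x_1x_2 + \tfrac{15}{2}x_1 + \tfrac{3}{4}x_2 - \tfrac{37}{20} → \tfrac{15}{2}x_1 + \tfrac{195}{4}x_2 - \tfrac{225}{4}
  leading term x_1: subtract (\tfrac{15}{17})·g_4 from \tfrac{15}{2}x_1 + \tfrac{195}{4}x_2 - \tfrac{225}{4} → 0
  remainder 0.

S(f_2,g_4): lcm = x_1^{2}. S = -\tfrac{13}{2}x_1x_2 + \tfrac{15}{2}x_1 - 1.
  leading term x_1x_2: subtract (-65)·g_3 from -\tfrac{13}{2}x_1x_2 + \tfrac{15}{2}x_1 - 1 → \tfrac{15}{2}x_1 + \tfrac{195}{4}x_2 - \tfrac{225}{4}
  leading term x_1: subtract (\tfrac{15}{17})·g_4 from \tfrac{15}{2}x_1 + \tfrac{195}{4}x_2 - \tfrac{225}{4} → 0
  remainder 0.

S(g_3,g_4): lcm = x_1x_2. S = -\tfrac{13}{2}x_2^{2} + 15x_2 - \tfrac{17}{2}.
  leading term x_2^{2}: no divisor's leading term divides it; move -\tfrac{13}{2}x_2^{2} to the remainder.
  leading term x_2: no divisor's leading term divides it; move 15x_2 to the remainder.
  leading term 1: no divisor's leading term divides it; move -\tfrac{17}{2} to the remainder.
  remainder -\tfrac{13}{2}x_2^{2} + 15x_2 - \tfrac{17}{2} ≠ 0; add g_5 = -\tfrac{13}{2}x_2^{2} + 15x_2 - \tfrac{17}{2} to the basis.

S(f_1,g_5): leading monomials are coprime, so the S-polynomial reduces to 0 (Buchberger's first criterion).
S(f_2,g_5): leading monomials are coprime, so the S-polynomial reduces to 0 (Buchberger's first criterion).
S(g_3,g_5): lcm = x_1x_2^{2}. S = \tfrac{30}{13}x_1x_2 - \tfrac{17}{13}x_1 + \tfrac{15}{2}x_2^{2} - \tfrac{17}{2}x_2.
  leading term x_1x_2: subtract (\tfrac{300}{13})·g_3 from \tfrac{30}{13}x_1x_2 - \tfrac{17}{13}x_1 + \tfrac{15}{2}x_2^{2} - \tfrac{17}{2}x_2 → -\tfrac{17}{13}x_1 + \tfrac{15}{2}x_2^{2} - \tfrac{671}{26}x_2 + \tfrac{255}{13}
  leading term x_1: subtract (-\tfrac{2}{13})·g_4 from -\tfrac{17}{13}x_1 + \tfrac{15}{2}x_2^{2} - \tfrac{671}{26}x_2 + \tfrac{255}{13} → \tfrac{15}{2}x_2^{2} - \tfrac{225}{13}x_2 + \tfrac{255}{26}
  leading term x_2^{2}: subtract (-\tfrac{15}{13})·g_5 from \tfrac{15}{2}x_2^{2} - \tfrac{225}{13}x_2 + \tfrac{255}{26} → 0
  remainder 0.

S(g_4,g_5): leading monomials are coprime, so the S-polynomial reduces to 0 (Buchberger's first criterion).
Every S-polynomial of the final basis reduces to 0, so we have a Gröbner basis.
Inter-reduce: drop elements whose leading term is divisible by another's, tail-reduce, and make monic.

G = {x_1 + \tfrac{13}{2}x_2 - \tfrac{15}{2}, x_2^{2} - \tfrac{30}{13}x_2 + \tfrac{17}{13}}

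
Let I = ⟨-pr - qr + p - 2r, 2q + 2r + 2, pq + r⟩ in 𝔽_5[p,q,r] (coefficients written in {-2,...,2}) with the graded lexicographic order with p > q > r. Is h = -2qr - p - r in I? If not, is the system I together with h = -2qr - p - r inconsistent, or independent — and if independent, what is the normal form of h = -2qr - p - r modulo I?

First compute the reduced Gröbner basis of I by Buchberger's algorithm.
f_1 = -pr - qr + p - 2r, LT = pr.
f_2 = 2q + 2r + 2, LT = q.
f_3 = pq + r, LT = pq.

S(f_1,f_2): leading monomials are coprime, so the S-polynomial reduces to 0 (Buchberger's first criterion).
S(f_1,f_3): lcm = pqr. S = q²r - pq + 2qr - r².
  leading term q²r: subtract (-2qr)·f_2 from q²r - pq + 2qr - r² → -qr² - pq + qr - r²
  leading term qr²: subtract (2r²)·f_2 from -qr² - pq + qr - r² → r³ - pq + qr
  leading term r³: no divisor's leading term divides it; move r³ to the remainder.
  leading term pq: subtract (2p)·f_2 from -pq + qr → pr + qr + p
  leading term pr: subtract (-1)·f_1 from pr + qr + p → 2p - 2r
  leading term p: no divisor's leading term divides it; move 2p to the remainder.
  leading term r: no divisor's leading term divides it; move -2r to the remainder.
  remainder r³ + 2p - 2r ≠ 0; add k_4 = r³ + 2p - 2r to the basis.

S(f_2,f_3): lcm = pq. S = pr + p - r.
  leading term pr: subtract (-1)·f_1 from pr + p - r → -qr + 2p + 2r
  leading term qr: subtract (2r)·f_2 from -qr + 2p + 2r → r² + 2p - 2r
  leading term r²: no divisor's leading term divides it; move r² to the remainder.
  leading term p: no divisor's leading term divides it; move 2p to the remainder.
  leading term r: no divisor's leading term divides it; move -2r to the remainder.
  remainder r² + 2p - 2r ≠ 0; add k_5 = r² + 2p - 2r to the basis.

S(f_1,k_4): lcm = pr³. S = qr³ - pr² + 2r³ - 2p² + 2pr.
  leading term qr³: subtract (-2r³)·f_2 from qr³ - pr² + 2r³ - 2p² + 2pr → -r⁴ - pr² + r³ - 2p² + 2pr
  leading term r⁴: subtract (-r)·k_4 from -r⁴ - pr² + r³ - 2p² + 2pr → -pr² + r³ - 2p² - pr - 2r²
  leading term pr²: subtract (r)·f_1 from -pr² + r³ - 2p² - pr - 2r² → qr² + r³ - 2p² - 2pr
  leading term qr²: subtract (-2r²)·f_2 from qr² + r³ - 2p² - 2pr → -2p² - 2pr - r²
  leading term p²: no divisor's leading term divides it; move -2p² to the remainder.
  leading term pr: subtract (2)·f_1 from -2pr - r² → 2qr - r² - 2p - r
  leading term qr: subtract (r)·f_2 from 2qr - r² - 2p - r → 2r² - 2p + 2r
  leading term r²: subtract (2)·k_5 from 2r² - 2p + 2r → -p + r
  leading term p: no divisor's leading term divides it; move -p to the remainder.
  leading term r: no divisor's leading term divides it; move r to the remainder.
  remainder -2p² - p + r ≠ 0; add k_6 = -2p² - p + r to the basis.

S(f_2,k_4): leading monomials are coprime, so the S-polynomial reduces to 0 (Buchberger's first criterion).
S(f_3,k_4): leading monomials are coprime, so the S-polynomial reduces to 0 (Buchberger's first criterion).
S(f_1,k_5): lcm = pr². S = qr² - 2p² + pr + 2r².
  leading term qr²: subtract (-2r²)·f_2 from qr² - 2p² + pr + 2r² → -r³ - 2p² + pr + r²
  leading term r³: subtract (-1)·k_4 from -r³ - 2p² + pr + r² → -2p² + pr + r² + 2p - 2r
  leading term p²: subtract (1)·k_6 from -2p² + pr + r² + 2p - 2r → pr + r² - 2p + 2r
  leading term pr: subtract (-1)·f_1 from pr + r² - 2p + 2r → -qr + r² - p
  leading term qr: subtract (2r)·f_2 from -qr + r² - p → 2r² - p + r
  leading term r²: subtract (2)·k_5 from 2r² - p + r → 0
  remainder 0.

S(f_2,k_5): leading monomials are coprime, so the S-polynomial reduces to 0 (Buchberger's first criterion).
S(f_3,k_5): leading monomials are coprime, so the S-polynomial reduces to 0 (Buchberger's first criterion).
S(k_4,k_5): lcm = r³. S = -2pr + 2r² + 2p - 2r.
  leading term pr: subtract (2)·f_1 from -2pr + 2r² + 2p - 2r → 2qr + 2r² + 2r
  leading term qr: subtract (r)·f_2 from 2qr + 2r² + 2r → 0
  remainder 0.

S(f_1,k_6): lcm = p²r. S = pqr - p² - pr - 2r².
  leading term pqr: subtract (-q)·f_1 from pqr - p² - pr - 2r² → -q²r - p² + pq - pr - 2qr - 2r²
  leading term q²r: subtract (2qr)·f_2 from -q²r - p² + pq - pr - 2qr - 2r² → qr² - p² + pq - pr - qr - 2r²
  leading term qr²: subtract (-2r²)·f_2 from qr² - p² + pq - pr - qr - 2r² → -r³ - p² + pq - pr - qr + 2r²
  leading term r³: subtract (-1)·k_4 from -r³ - p² + pq - pr - qr + 2r² → -p² + pq - pr - qr + 2r² + 2p - 2r
  leading term p²: subtract (-2)·k_6 from -p² + pq - pr - qr + 2r² + 2p - 2r → pq - pr - qr + 2r²
  leading term pq: subtract (-2p)·f_2 from pq - pr - qr + 2r² → -2pr - qr + 2r² - p
  leading term pr: subtract (2)·f_1 from -2pr - qr + 2r² - p → qr + 2r² + 2p - r
  leading term qr: subtract (-2r)·f_2 from qr + 2r² + 2p - r → r² + 2p - 2r
  leading term r²: subtract (1)·k_5 from r² + 2p - 2r → 0
  remainder 0.

S(f_2,k_6): leading monomials are coprime, so the S-polynomial reduces to 0 (Buchberger's first criterion).
S(f_3,k_6): lcm = p²q. S = 2pq + pr - 2qr.
  leading term pq: subtract (p)·f_2 from 2pq + pr - 2qr → -pr - 2qr - 2p
  leading term pr: subtract (1)·f_1 from -pr - 2qr - 2p → -qr + 2p + 2r
  leading term qr: subtract (2r)·f_2 from -qr + 2p + 2r → r² + 2p - 2r
  leading term r²: subtract (1)·k_5 from r² + 2p - 2r → 0
  remainder 0.

S(k_4,k_6): leading monomials are coprime, so the S-polynomial reduces to 0 (Buchberger's first criterion).
S(k_5,k_6): leading monomials are coprime, so the S-polynomial reduces to 0 (Buchberger's first criterion).
Every S-polynomial of the final basis reduces to 0, so we have a Gröbner basis.
Inter-reduce: drop elements whose leading term is divisible by another's, tail-reduce, and make monic.
Reduced Gröbner basis: {p² - 2p + 2r, pr + p - r, r² + 2p - 2r, q + r + 1}.
Label its elements g_1 = p² - 2p + 2r, g_2 = pr + p - r, g_3 = r² + 2p - 2r, g_4 = q + r + 1.

Reduce h = -2qr - p - r modulo G:
  leading term qr: subtract (-2r)·g_4 from -2qr - p - r → 2r² - p + r
  leading term r²: subtract (2)·g_3 from 2r² - p + r → 0
  normal form = 0.
Since the normal form is 0, h ∈ I.

Ideal membership is decidable via reduction modulo a Gröbner basis.

-2qr - p - r lies in I (it reduces to 0).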